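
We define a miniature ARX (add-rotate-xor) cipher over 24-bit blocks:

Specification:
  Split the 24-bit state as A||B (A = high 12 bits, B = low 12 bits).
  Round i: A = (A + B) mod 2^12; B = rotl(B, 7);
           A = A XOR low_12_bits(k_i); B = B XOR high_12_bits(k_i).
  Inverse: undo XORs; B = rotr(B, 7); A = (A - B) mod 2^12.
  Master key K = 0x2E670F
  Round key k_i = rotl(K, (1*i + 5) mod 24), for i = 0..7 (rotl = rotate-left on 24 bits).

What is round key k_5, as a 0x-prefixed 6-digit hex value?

0x9C3CB9

K = 0x2E670F
k_0 = rotl(K, (1*0+5) mod 24) = rotl(K, 5) = 0xCCE1E5
k_1 = rotl(K, (1*1+5) mod 24) = rotl(K, 6) = 0x99C3CB
k_2 = rotl(K, (1*2+5) mod 24) = rotl(K, 7) = 0x338797
k_3 = rotl(K, (1*3+5) mod 24) = rotl(K, 8) = 0x670F2E
k_4 = rotl(K, (1*4+5) mod 24) = rotl(K, 9) = 0xCE1E5C
k_5 = rotl(K, (1*5+5) mod 24) = rotl(K, 10) = 0x9C3CB9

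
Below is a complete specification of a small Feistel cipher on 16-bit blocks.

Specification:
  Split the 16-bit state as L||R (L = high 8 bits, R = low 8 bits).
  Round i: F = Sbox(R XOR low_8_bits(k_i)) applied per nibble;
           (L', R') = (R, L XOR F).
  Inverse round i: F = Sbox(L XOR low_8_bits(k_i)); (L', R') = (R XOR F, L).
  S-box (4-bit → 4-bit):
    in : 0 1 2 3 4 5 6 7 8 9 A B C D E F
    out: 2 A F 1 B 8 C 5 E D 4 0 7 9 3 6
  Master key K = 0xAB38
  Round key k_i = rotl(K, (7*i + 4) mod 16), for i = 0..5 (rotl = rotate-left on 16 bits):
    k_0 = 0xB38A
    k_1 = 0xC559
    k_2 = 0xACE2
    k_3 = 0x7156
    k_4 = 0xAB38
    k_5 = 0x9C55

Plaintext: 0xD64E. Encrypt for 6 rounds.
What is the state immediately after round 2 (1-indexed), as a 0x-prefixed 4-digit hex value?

0xAD25

s_0 = plaintext = 0xD64E
s_1 = Round(s_0, k_0) = 0x4EAD
s_2 = Round(s_1, k_1) = 0xAD25
s_3 = Round(s_2, k_2) = 0x25D8
s_4 = Round(s_3, k_3) = 0xD8C6
s_5 = Round(s_4, k_4) = 0xC6BB
s_6 = Round(s_5, k_5) = 0xBBF5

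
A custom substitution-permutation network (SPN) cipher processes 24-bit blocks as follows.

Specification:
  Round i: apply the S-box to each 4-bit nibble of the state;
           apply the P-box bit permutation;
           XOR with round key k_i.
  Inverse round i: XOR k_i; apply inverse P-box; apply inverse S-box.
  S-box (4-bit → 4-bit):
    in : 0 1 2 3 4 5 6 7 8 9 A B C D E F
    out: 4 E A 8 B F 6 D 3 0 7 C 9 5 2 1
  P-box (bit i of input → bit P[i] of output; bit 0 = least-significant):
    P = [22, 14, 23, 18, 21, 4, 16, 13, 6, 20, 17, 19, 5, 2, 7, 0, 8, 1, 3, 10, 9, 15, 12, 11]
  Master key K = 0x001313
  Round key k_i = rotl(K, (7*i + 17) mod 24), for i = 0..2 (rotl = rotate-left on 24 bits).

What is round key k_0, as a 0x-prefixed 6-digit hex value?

0x260026

K = 0x001313
k_0 = rotl(K, (7*0+17) mod 24) = rotl(K, 17) = 0x260026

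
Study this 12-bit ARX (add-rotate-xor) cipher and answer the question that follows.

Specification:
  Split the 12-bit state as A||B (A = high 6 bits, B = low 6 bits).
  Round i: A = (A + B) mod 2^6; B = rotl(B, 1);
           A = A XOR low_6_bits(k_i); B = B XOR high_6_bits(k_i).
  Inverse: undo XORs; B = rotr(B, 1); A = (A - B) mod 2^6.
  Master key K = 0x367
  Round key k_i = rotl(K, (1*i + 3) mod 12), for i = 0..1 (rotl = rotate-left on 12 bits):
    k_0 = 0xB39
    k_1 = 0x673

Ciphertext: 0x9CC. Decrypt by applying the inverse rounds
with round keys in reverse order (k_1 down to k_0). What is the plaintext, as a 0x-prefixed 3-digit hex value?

s_0 = ciphertext = 0x9CC
s_1 = InvRound(s_0, k_1) = 0xAAA
s_2 = InvRound(s_1, k_0) = 0x403

0x403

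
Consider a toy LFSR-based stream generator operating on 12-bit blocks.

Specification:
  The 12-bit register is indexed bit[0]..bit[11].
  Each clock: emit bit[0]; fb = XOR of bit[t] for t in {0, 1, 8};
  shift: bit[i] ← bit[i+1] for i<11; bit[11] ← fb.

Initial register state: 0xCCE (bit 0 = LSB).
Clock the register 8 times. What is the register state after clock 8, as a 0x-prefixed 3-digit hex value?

0xF5C

reg_0 = 0xCCE
clock 1: out=0, reg = 0xE67
clock 2: out=1, reg = 0x733
clock 3: out=1, reg = 0xB99
clock 4: out=1, reg = 0x5CC
clock 5: out=0, reg = 0xAE6
clock 6: out=0, reg = 0xD73
clock 7: out=1, reg = 0xEB9
clock 8: out=1, reg = 0xF5C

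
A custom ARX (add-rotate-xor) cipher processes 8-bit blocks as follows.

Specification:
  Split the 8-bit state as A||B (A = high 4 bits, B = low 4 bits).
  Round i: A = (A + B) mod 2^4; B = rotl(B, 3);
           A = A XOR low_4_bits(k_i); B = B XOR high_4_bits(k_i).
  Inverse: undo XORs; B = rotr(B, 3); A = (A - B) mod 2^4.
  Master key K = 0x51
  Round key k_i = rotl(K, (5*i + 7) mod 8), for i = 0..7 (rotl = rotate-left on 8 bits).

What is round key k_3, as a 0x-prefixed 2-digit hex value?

K = 0x51
k_0 = rotl(K, (5*0+7) mod 8) = rotl(K, 7) = 0xA8
k_1 = rotl(K, (5*1+7) mod 8) = rotl(K, 4) = 0x15
k_2 = rotl(K, (5*2+7) mod 8) = rotl(K, 1) = 0xA2
k_3 = rotl(K, (5*3+7) mod 8) = rotl(K, 6) = 0x54

0x54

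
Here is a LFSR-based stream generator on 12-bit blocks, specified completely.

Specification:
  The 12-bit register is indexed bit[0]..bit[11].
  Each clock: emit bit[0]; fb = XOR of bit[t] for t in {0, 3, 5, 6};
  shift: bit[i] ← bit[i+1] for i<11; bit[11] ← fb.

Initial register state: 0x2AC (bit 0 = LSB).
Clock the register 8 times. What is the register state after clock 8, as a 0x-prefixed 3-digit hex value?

reg_0 = 0x2AC
clock 1: out=0, reg = 0x156
clock 2: out=0, reg = 0x8AB
clock 3: out=1, reg = 0xC55
clock 4: out=1, reg = 0x62A
clock 5: out=0, reg = 0x315
clock 6: out=1, reg = 0x98A
clock 7: out=0, reg = 0xCC5
clock 8: out=1, reg = 0x662

0x662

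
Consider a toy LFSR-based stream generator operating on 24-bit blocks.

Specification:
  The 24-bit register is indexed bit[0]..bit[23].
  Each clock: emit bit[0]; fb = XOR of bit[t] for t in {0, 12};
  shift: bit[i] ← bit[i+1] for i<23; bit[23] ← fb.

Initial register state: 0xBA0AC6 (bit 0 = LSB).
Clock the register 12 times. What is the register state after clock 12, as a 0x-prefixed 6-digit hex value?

0x166BA0

reg_0 = 0xBA0AC6
clock 1: out=0, reg = 0x5D0563
clock 2: out=1, reg = 0xAE82B1
clock 3: out=1, reg = 0xD74158
clock 4: out=0, reg = 0x6BA0AC
clock 5: out=0, reg = 0x35D056
clock 6: out=0, reg = 0x9AE82B
clock 7: out=1, reg = 0xCD7415
clock 8: out=1, reg = 0x66BA0A
clock 9: out=0, reg = 0xB35D05
clock 10: out=1, reg = 0x59AE82
clock 11: out=0, reg = 0x2CD741
clock 12: out=1, reg = 0x166BA0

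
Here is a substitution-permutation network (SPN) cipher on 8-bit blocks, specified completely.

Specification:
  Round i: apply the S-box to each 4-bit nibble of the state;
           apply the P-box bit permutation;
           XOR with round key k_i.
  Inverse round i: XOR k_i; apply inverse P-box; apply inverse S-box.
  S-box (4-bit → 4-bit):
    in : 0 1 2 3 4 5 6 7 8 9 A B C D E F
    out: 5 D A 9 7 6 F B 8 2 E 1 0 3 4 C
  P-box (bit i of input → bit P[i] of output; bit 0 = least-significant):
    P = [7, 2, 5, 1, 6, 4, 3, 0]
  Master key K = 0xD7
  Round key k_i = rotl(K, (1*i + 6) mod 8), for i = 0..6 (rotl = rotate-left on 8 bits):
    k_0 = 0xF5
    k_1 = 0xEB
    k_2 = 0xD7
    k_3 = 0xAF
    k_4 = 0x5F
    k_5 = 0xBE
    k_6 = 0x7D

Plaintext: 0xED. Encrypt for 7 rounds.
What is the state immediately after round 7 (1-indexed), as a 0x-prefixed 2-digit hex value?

0xD4

s_0 = plaintext = 0xED
s_1 = Round(s_0, k_0) = 0x79
s_2 = Round(s_1, k_1) = 0xBE
s_3 = Round(s_2, k_2) = 0xB7
s_4 = Round(s_3, k_3) = 0x69
s_5 = Round(s_4, k_4) = 0x02
s_6 = Round(s_5, k_5) = 0xF0
s_7 = Round(s_6, k_6) = 0xD4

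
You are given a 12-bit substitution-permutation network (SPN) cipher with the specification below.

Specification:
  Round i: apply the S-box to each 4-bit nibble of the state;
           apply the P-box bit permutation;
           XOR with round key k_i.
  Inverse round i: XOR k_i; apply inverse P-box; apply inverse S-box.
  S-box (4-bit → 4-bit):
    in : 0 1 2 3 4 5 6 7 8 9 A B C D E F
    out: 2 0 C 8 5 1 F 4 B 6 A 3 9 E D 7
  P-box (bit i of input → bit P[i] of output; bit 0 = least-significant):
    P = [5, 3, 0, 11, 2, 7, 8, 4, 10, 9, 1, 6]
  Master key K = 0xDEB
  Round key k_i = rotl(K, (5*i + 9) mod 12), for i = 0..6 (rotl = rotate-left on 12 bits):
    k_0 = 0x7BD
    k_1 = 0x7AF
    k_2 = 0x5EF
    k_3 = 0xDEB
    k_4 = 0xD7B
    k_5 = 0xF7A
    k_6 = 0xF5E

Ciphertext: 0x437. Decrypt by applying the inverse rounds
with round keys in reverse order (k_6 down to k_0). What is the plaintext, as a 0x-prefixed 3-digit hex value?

0xE7B

s_0 = ciphertext = 0x437
s_1 = InvRound(s_0, k_6) = 0xA76
s_2 = InvRound(s_1, k_5) = 0x540
s_3 = InvRound(s_2, k_4) = 0x736
s_4 = InvRound(s_3, k_3) = 0xA8D
s_5 = InvRound(s_4, k_2) = 0x67C
s_6 = InvRound(s_5, k_1) = 0x2D7
s_7 = InvRound(s_6, k_0) = 0xE7B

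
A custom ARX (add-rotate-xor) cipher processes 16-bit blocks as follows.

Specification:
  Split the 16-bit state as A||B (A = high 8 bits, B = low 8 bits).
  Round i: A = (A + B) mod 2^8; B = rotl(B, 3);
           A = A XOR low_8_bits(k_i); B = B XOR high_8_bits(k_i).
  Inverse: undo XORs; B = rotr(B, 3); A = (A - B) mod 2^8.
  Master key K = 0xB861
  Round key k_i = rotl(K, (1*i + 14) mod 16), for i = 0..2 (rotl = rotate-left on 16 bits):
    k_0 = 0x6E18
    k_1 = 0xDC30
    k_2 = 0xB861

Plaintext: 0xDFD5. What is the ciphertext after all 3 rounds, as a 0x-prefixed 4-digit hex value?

s_0 = plaintext = 0xDFD5
s_1 = Round(s_0, k_0) = 0xACC0
s_2 = Round(s_1, k_1) = 0x5CDA
s_3 = Round(s_2, k_2) = 0x576E

0x576E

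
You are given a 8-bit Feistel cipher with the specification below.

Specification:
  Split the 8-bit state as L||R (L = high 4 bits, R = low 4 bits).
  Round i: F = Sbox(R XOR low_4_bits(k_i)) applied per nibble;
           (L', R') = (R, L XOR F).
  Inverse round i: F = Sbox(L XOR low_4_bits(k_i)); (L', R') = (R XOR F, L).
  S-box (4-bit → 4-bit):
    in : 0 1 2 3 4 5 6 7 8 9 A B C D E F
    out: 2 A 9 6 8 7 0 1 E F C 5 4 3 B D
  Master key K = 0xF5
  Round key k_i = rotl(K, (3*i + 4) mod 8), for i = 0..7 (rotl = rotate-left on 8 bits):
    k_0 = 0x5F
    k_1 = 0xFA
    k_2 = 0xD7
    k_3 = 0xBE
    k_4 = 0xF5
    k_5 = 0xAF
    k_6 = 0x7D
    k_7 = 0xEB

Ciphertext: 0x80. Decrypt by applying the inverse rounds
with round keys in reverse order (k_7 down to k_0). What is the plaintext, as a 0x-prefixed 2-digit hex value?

s_0 = ciphertext = 0x80
s_1 = InvRound(s_0, k_7) = 0x68
s_2 = InvRound(s_1, k_6) = 0xD6
s_3 = InvRound(s_2, k_5) = 0xFD
s_4 = InvRound(s_3, k_4) = 0x1F
s_5 = InvRound(s_4, k_3) = 0x21
s_6 = InvRound(s_5, k_2) = 0x62
s_7 = InvRound(s_6, k_1) = 0x66
s_8 = InvRound(s_7, k_0) = 0x96

0x96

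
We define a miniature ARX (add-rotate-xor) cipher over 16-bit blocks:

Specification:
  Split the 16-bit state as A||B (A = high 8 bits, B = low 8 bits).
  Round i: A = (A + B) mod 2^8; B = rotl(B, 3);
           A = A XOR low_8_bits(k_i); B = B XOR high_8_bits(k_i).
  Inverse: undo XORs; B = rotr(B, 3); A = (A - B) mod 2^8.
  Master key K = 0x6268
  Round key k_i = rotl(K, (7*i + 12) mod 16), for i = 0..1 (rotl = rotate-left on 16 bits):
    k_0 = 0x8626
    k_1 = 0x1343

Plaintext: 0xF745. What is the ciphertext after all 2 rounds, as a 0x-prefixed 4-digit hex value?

0x8576

s_0 = plaintext = 0xF745
s_1 = Round(s_0, k_0) = 0x1AAC
s_2 = Round(s_1, k_1) = 0x8576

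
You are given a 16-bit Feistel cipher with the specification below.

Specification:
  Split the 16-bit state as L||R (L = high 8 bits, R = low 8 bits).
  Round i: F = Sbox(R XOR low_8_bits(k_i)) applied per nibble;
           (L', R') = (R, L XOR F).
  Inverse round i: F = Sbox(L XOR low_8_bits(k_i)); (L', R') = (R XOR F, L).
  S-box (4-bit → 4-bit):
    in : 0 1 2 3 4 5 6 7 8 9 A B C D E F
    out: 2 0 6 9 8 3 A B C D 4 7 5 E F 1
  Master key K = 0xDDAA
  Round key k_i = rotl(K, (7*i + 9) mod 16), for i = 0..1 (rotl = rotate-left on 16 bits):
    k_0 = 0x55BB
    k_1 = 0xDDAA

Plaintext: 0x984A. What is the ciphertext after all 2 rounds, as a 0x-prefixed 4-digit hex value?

0x882C

s_0 = plaintext = 0x984A
s_1 = Round(s_0, k_0) = 0x4A88
s_2 = Round(s_1, k_1) = 0x882C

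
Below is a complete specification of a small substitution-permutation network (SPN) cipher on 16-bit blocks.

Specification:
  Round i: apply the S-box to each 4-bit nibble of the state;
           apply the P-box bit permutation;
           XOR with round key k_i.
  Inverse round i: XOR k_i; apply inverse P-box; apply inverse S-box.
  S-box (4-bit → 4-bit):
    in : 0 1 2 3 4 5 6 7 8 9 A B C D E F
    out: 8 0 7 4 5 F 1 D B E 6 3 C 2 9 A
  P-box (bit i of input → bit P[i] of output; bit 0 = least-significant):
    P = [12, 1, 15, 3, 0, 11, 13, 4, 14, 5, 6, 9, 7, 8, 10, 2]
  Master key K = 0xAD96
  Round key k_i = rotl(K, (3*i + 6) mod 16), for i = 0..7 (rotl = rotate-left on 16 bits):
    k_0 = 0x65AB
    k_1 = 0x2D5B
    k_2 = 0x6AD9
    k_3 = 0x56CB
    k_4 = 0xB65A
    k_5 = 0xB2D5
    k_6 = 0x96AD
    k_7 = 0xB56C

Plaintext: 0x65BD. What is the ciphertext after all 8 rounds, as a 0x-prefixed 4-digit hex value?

0x157F

s_0 = plaintext = 0x65BD
s_1 = Round(s_0, k_0) = 0x2F48
s_2 = Round(s_1, k_1) = 0x1AF0
s_3 = Round(s_2, k_2) = 0x62A1
s_4 = Round(s_3, k_3) = 0x3E2B
s_5 = Round(s_4, k_4) = 0xC859
s_6 = Round(s_5, k_5) = 0x5CEA
s_7 = Round(s_6, k_6) = 0x117A
s_8 = Round(s_7, k_7) = 0x157F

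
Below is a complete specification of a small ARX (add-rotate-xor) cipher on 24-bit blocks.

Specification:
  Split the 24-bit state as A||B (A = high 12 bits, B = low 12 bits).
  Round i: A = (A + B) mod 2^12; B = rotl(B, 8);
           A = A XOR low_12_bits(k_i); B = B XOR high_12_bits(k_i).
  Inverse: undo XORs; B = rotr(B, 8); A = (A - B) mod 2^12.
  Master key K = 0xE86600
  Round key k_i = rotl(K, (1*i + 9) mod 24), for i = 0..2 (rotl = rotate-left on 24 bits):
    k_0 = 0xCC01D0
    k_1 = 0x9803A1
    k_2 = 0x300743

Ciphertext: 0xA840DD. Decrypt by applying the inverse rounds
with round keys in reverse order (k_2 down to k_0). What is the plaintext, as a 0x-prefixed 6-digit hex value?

s_0 = ciphertext = 0xA840DD
s_1 = InvRound(s_0, k_2) = 0xFF4DD3
s_2 = InvRound(s_1, k_1) = 0x721534
s_3 = InvRound(s_2, k_0) = 0x7A8F49

0x7A8F49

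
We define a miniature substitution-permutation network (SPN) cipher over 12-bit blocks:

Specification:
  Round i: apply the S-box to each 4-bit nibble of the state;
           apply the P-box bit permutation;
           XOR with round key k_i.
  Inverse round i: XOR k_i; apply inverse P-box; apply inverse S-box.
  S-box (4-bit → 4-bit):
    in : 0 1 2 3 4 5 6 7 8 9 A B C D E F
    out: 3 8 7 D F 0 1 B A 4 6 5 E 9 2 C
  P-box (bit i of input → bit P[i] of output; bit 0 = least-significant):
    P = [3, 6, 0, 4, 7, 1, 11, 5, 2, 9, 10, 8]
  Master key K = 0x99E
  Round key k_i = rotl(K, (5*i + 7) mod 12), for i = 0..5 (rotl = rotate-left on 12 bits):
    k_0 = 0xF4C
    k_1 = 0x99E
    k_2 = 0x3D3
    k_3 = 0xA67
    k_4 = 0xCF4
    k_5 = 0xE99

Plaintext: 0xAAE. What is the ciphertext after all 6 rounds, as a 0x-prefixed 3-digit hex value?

0x313

s_0 = plaintext = 0xAAE
s_1 = Round(s_0, k_0) = 0x10E
s_2 = Round(s_1, k_1) = 0x85C
s_3 = Round(s_2, k_2) = 0x082
s_4 = Round(s_3, k_3) = 0x808
s_5 = Round(s_4, k_4) = 0xF26
s_6 = Round(s_5, k_5) = 0x313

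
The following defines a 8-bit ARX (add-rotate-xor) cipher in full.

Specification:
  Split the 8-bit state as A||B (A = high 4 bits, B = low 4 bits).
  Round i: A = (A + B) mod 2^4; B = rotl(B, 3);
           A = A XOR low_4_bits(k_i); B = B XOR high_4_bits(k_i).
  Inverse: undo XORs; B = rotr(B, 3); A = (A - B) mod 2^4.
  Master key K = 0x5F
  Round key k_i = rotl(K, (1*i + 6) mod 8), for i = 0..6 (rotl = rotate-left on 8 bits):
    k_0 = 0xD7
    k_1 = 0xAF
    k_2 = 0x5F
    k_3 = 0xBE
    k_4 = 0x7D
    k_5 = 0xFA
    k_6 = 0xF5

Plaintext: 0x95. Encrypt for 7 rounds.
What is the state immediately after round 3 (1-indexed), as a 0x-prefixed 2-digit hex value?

0xFD

s_0 = plaintext = 0x95
s_1 = Round(s_0, k_0) = 0x97
s_2 = Round(s_1, k_1) = 0xF1
s_3 = Round(s_2, k_2) = 0xFD
s_4 = Round(s_3, k_3) = 0x25
s_5 = Round(s_4, k_4) = 0xAD
s_6 = Round(s_5, k_5) = 0xD1
s_7 = Round(s_6, k_6) = 0xB7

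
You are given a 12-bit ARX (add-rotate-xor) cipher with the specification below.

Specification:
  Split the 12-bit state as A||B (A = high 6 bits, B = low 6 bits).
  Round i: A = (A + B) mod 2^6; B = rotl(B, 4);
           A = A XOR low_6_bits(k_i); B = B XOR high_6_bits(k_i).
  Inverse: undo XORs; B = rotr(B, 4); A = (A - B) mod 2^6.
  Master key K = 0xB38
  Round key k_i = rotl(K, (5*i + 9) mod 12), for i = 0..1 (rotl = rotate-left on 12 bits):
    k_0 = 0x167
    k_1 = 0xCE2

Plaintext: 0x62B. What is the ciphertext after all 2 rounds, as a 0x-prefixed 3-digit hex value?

0x04C

s_0 = plaintext = 0x62B
s_1 = Round(s_0, k_0) = 0x93F
s_2 = Round(s_1, k_1) = 0x04C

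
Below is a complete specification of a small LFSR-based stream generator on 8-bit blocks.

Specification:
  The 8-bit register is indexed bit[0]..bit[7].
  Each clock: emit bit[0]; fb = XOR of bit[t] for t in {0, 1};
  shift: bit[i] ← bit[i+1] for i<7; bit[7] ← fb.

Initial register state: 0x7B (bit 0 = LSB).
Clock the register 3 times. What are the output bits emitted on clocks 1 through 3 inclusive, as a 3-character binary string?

reg_0 = 0x7B
clock 1: out=1, reg = 0x3D
clock 2: out=1, reg = 0x9E
clock 3: out=0, reg = 0xCF

110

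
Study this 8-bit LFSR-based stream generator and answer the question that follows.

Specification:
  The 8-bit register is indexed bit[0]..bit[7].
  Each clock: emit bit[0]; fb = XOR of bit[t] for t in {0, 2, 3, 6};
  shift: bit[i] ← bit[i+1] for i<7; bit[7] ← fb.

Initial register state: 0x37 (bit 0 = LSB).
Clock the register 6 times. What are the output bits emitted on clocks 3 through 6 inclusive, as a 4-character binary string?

reg_0 = 0x37
clock 1: out=1, reg = 0x1B
clock 2: out=1, reg = 0x0D
clock 3: out=1, reg = 0x86
clock 4: out=0, reg = 0xC3
clock 5: out=1, reg = 0x61
clock 6: out=1, reg = 0x30

1011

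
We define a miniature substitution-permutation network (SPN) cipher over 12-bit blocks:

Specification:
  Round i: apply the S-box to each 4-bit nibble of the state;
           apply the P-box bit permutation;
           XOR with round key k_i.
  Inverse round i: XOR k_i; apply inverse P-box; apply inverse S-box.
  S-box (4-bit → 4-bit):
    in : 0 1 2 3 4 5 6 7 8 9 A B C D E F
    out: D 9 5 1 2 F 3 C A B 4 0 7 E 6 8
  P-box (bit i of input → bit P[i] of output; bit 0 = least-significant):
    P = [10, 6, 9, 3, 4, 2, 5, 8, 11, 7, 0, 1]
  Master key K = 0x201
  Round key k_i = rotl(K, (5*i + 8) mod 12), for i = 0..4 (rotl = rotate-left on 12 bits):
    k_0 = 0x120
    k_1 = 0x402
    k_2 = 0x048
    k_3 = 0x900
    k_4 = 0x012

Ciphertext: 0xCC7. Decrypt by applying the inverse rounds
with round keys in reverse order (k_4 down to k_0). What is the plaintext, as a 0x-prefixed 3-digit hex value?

s_0 = ciphertext = 0xCC7
s_1 = InvRound(s_0, k_4) = 0xC66
s_2 = InvRound(s_1, k_3) = 0xFD6
s_3 = InvRound(s_2, k_2) = 0x990
s_4 = InvRound(s_3, k_1) = 0x913
s_5 = InvRound(s_4, k_0) = 0x02B

0x02B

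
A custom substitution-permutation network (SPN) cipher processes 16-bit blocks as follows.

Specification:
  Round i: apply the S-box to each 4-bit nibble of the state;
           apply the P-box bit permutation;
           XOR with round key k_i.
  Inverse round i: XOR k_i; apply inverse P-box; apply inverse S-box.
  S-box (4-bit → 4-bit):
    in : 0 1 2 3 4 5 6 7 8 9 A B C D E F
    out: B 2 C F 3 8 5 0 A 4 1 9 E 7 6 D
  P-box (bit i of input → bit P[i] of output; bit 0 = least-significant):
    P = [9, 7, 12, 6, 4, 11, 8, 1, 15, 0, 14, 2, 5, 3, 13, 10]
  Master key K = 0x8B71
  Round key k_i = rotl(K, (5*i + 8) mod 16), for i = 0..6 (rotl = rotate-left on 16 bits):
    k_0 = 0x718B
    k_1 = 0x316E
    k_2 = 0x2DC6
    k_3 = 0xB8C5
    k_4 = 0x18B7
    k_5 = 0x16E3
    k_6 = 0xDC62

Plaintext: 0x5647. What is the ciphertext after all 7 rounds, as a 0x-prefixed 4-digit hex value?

0x1FB0

s_0 = plaintext = 0x5647
s_1 = Round(s_0, k_0) = 0xBD9B
s_2 = Round(s_1, k_1) = 0xF60F
s_3 = Round(s_2, k_2) = 0xD3B4
s_4 = Round(s_3, k_3) = 0x5A7A
s_5 = Round(s_4, k_4) = 0x9EB7
s_6 = Round(s_5, k_5) = 0x76F0
s_7 = Round(s_6, k_6) = 0x1FB0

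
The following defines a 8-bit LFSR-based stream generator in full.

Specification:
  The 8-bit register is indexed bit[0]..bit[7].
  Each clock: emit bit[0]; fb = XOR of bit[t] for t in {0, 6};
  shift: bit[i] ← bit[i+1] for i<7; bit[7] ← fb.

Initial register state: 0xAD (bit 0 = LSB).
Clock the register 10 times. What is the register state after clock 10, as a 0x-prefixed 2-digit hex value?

0xC8

reg_0 = 0xAD
clock 1: out=1, reg = 0xD6
clock 2: out=0, reg = 0xEB
clock 3: out=1, reg = 0x75
clock 4: out=1, reg = 0x3A
clock 5: out=0, reg = 0x1D
clock 6: out=1, reg = 0x8E
clock 7: out=0, reg = 0x47
clock 8: out=1, reg = 0x23
clock 9: out=1, reg = 0x91
clock 10: out=1, reg = 0xC8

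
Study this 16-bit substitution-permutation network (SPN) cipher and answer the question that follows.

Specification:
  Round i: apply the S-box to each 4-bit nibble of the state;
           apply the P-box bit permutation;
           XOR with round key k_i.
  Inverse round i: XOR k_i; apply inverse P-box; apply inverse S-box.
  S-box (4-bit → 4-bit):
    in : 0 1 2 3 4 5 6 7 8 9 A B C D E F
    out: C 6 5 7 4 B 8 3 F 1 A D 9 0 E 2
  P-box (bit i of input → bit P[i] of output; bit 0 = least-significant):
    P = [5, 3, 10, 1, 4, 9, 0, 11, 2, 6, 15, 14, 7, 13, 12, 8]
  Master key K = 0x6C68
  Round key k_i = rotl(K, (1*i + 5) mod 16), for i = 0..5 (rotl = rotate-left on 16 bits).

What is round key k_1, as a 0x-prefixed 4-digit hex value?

K = 0x6C68
k_0 = rotl(K, (1*0+5) mod 16) = rotl(K, 5) = 0x8D0D
k_1 = rotl(K, (1*1+5) mod 16) = rotl(K, 6) = 0x1A1B

0x1A1B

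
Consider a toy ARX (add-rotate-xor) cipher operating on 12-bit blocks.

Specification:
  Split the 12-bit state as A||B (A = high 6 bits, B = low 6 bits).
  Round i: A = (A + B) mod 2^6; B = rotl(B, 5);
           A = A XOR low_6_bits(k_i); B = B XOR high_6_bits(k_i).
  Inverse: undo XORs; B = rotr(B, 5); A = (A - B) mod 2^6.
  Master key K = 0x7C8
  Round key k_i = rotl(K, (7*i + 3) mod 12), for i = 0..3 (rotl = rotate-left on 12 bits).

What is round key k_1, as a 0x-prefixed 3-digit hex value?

K = 0x7C8
k_0 = rotl(K, (7*0+3) mod 12) = rotl(K, 3) = 0xE43
k_1 = rotl(K, (7*1+3) mod 12) = rotl(K, 10) = 0x1F2

0x1F2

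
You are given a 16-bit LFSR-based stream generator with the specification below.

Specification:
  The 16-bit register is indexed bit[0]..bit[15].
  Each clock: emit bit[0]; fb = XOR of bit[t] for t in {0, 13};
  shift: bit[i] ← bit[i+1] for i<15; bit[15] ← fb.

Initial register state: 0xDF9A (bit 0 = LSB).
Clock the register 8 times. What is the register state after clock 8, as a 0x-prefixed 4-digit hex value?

reg_0 = 0xDF9A
clock 1: out=0, reg = 0x6FCD
clock 2: out=1, reg = 0x37E6
clock 3: out=0, reg = 0x9BF3
clock 4: out=1, reg = 0xCDF9
clock 5: out=1, reg = 0xE6FC
clock 6: out=0, reg = 0xF37E
clock 7: out=0, reg = 0xF9BF
clock 8: out=1, reg = 0x7CDF

0x7CDF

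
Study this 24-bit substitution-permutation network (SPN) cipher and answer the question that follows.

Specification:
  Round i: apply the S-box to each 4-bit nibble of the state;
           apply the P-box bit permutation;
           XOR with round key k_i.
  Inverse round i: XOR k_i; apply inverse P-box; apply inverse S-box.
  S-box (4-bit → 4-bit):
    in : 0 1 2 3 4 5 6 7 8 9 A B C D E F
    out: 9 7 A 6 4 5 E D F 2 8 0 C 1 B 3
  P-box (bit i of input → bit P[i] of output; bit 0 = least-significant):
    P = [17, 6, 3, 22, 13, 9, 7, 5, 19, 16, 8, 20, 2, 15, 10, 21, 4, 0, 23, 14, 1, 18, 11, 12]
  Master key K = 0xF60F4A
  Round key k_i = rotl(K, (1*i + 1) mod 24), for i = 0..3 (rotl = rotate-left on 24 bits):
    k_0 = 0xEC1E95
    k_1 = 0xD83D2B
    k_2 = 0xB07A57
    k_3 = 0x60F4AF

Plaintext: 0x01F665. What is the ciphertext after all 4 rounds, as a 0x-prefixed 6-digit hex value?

0xE37058

s_0 = plaintext = 0x01F665
s_1 = Round(s_0, k_0) = 0x7F8D2A
s_2 = Round(s_1, k_1) = 0xB0A31C
s_3 = Round(s_2, k_2) = 0xD119CF
s_4 = Round(s_3, k_3) = 0xE37058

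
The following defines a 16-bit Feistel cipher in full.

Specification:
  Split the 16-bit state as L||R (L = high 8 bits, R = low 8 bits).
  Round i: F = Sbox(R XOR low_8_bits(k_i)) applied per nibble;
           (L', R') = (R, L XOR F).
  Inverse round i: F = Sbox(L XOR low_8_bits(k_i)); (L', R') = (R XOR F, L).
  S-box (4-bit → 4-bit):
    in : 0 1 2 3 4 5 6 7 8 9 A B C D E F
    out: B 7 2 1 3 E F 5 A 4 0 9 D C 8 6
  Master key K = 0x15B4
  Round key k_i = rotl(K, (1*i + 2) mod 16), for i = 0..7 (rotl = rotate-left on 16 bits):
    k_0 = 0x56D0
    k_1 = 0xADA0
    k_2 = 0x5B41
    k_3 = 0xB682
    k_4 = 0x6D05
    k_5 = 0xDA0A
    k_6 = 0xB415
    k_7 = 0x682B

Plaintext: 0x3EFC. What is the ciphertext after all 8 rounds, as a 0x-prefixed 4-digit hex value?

0xEECE

s_0 = plaintext = 0x3EFC
s_1 = Round(s_0, k_0) = 0xFC13
s_2 = Round(s_1, k_1) = 0x136D
s_3 = Round(s_2, k_2) = 0x6D3E
s_4 = Round(s_3, k_3) = 0x3EF0
s_5 = Round(s_4, k_4) = 0xF050
s_6 = Round(s_5, k_5) = 0x5010
s_7 = Round(s_6, k_6) = 0x10EE
s_8 = Round(s_7, k_7) = 0xEECE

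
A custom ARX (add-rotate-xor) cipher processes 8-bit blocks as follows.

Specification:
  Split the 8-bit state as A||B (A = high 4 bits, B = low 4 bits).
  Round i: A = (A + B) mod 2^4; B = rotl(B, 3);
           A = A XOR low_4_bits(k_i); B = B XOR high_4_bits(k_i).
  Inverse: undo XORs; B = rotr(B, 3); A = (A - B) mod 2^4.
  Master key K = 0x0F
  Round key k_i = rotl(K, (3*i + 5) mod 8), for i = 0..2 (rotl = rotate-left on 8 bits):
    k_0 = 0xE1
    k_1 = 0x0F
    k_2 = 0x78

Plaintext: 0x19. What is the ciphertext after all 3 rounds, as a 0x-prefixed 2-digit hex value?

0xBF

s_0 = plaintext = 0x19
s_1 = Round(s_0, k_0) = 0xB2
s_2 = Round(s_1, k_1) = 0x21
s_3 = Round(s_2, k_2) = 0xBF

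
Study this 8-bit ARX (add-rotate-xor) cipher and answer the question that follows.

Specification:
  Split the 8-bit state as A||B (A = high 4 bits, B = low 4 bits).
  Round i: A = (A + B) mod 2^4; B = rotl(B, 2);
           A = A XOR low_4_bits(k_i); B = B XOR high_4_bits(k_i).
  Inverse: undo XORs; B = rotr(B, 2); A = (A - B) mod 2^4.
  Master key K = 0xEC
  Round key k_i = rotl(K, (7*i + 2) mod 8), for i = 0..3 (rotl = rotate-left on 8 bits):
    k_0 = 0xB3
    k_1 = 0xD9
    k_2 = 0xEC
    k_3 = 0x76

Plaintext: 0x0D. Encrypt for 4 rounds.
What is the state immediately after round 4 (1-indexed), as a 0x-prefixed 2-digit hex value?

0x42

s_0 = plaintext = 0x0D
s_1 = Round(s_0, k_0) = 0xEC
s_2 = Round(s_1, k_1) = 0x3E
s_3 = Round(s_2, k_2) = 0xD5
s_4 = Round(s_3, k_3) = 0x42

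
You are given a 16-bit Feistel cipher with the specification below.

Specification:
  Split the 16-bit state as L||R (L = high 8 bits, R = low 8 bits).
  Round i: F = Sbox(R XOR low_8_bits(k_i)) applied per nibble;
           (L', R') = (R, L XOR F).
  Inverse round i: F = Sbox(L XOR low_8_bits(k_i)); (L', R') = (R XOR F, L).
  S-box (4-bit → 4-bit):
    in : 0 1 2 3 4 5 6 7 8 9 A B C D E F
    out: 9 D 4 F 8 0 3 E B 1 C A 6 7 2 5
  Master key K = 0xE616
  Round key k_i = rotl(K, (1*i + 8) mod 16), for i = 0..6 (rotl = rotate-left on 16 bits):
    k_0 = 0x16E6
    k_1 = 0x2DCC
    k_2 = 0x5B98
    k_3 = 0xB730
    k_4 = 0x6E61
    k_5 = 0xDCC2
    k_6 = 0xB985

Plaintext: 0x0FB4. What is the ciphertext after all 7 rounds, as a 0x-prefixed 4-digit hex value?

s_0 = plaintext = 0x0FB4
s_1 = Round(s_0, k_0) = 0xB40B
s_2 = Round(s_1, k_1) = 0x0BDA
s_3 = Round(s_2, k_2) = 0xDA8F
s_4 = Round(s_3, k_3) = 0x8F7F
s_5 = Round(s_4, k_4) = 0x7F5D
s_6 = Round(s_5, k_5) = 0x5D6A
s_7 = Round(s_6, k_6) = 0x6A78

0x6A78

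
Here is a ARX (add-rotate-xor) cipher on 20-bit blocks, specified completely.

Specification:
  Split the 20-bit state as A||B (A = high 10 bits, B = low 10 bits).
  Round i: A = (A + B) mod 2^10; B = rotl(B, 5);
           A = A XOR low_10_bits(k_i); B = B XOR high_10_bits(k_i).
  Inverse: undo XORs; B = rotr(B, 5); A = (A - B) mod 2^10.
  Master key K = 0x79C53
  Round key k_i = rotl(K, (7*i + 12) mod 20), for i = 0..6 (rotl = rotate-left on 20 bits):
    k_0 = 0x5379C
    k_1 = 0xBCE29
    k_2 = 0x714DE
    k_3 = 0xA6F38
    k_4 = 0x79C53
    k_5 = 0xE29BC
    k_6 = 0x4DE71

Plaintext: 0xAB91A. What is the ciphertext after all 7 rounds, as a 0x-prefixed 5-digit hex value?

s_0 = plaintext = 0xAB91A
s_1 = Round(s_0, k_0) = 0x15205
s_2 = Round(s_1, k_1) = 0x1C243
s_3 = Round(s_2, k_2) = 0x9B5B7
s_4 = Round(s_3, k_3) = 0xC7076
s_5 = Round(s_4, k_4) = 0xF0724
s_6 = Round(s_5, k_5) = 0xD6713
s_7 = Round(s_6, k_6) = 0x0774F

0x0774F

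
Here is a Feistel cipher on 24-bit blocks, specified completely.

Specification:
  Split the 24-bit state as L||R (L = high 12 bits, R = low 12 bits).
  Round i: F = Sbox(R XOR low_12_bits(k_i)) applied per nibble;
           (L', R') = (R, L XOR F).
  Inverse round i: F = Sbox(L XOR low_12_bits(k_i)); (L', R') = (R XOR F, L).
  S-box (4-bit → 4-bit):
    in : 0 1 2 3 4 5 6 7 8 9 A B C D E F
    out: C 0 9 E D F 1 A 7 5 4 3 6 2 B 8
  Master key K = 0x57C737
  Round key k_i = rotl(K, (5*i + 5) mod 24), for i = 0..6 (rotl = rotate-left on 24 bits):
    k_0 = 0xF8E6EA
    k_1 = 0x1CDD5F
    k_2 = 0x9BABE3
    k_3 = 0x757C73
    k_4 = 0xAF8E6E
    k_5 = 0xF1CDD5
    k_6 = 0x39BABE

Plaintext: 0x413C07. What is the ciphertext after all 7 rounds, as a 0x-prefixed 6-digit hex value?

0x5EAC35

s_0 = plaintext = 0x413C07
s_1 = Round(s_0, k_0) = 0xC070A1
s_2 = Round(s_1, k_1) = 0x0A1E8C
s_3 = Round(s_2, k_2) = 0xE8CFB9
s_4 = Round(s_3, k_3) = 0xFB90E8
s_5 = Round(s_4, k_4) = 0x0E84C8
s_6 = Round(s_5, k_5) = 0x4C85EA
s_7 = Round(s_6, k_6) = 0x5EAC35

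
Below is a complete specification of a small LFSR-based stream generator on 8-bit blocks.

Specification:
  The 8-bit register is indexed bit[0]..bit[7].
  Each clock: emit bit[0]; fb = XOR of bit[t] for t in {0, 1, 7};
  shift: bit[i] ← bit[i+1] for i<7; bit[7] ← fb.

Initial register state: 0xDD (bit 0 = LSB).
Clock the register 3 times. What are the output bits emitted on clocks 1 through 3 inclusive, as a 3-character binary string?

reg_0 = 0xDD
clock 1: out=1, reg = 0x6E
clock 2: out=0, reg = 0xB7
clock 3: out=1, reg = 0xDB

101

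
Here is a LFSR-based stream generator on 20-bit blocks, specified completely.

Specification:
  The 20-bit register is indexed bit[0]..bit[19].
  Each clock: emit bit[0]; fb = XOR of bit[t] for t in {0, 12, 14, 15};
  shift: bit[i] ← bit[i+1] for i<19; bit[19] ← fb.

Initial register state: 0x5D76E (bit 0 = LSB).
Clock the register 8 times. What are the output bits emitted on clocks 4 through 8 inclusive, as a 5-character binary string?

10110

reg_0 = 0x5D76E
clock 1: out=0, reg = 0xAEBB7
clock 2: out=1, reg = 0xD75DB
clock 3: out=1, reg = 0xEBAED
clock 4: out=1, reg = 0xF5D76
clock 5: out=0, reg = 0x7AEBB
clock 6: out=1, reg = 0x3D75D
clock 7: out=1, reg = 0x1EBAE
clock 8: out=0, reg = 0x0F5D7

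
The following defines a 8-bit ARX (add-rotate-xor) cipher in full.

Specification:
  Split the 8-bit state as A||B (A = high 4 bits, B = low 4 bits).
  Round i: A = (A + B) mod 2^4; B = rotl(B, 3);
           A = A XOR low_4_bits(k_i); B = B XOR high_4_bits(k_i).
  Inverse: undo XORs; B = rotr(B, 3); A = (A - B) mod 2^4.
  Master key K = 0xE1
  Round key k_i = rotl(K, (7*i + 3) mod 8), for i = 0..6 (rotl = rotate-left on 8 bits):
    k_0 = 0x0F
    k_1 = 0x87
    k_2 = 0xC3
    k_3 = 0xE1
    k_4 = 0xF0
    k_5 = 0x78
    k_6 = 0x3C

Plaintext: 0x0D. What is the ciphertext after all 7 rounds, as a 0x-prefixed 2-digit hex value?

s_0 = plaintext = 0x0D
s_1 = Round(s_0, k_0) = 0x2E
s_2 = Round(s_1, k_1) = 0x7F
s_3 = Round(s_2, k_2) = 0x53
s_4 = Round(s_3, k_3) = 0x97
s_5 = Round(s_4, k_4) = 0x04
s_6 = Round(s_5, k_5) = 0xC5
s_7 = Round(s_6, k_6) = 0xD9

0xD9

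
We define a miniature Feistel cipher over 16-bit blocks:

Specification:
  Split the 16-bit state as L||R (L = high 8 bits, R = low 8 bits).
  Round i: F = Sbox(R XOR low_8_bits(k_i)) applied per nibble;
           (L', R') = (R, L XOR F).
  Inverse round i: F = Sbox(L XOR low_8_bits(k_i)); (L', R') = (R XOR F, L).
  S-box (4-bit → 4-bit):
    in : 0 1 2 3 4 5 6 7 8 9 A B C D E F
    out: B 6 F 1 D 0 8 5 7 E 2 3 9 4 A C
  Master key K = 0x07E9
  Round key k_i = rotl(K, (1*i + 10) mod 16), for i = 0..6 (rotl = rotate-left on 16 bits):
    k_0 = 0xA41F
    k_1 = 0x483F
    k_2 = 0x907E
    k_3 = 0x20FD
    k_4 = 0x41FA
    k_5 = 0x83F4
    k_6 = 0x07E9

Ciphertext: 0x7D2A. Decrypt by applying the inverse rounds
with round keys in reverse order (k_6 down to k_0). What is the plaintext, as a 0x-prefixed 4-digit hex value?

s_0 = ciphertext = 0x7D2A
s_1 = InvRound(s_0, k_6) = 0xC77D
s_2 = InvRound(s_1, k_5) = 0x6CC7
s_3 = InvRound(s_2, k_4) = 0x2F6C
s_4 = InvRound(s_3, k_3) = 0x232F
s_5 = InvRound(s_4, k_2) = 0x2B23
s_6 = InvRound(s_5, k_1) = 0x4E2B
s_7 = InvRound(s_6, k_0) = 0x2D4E

0x2D4E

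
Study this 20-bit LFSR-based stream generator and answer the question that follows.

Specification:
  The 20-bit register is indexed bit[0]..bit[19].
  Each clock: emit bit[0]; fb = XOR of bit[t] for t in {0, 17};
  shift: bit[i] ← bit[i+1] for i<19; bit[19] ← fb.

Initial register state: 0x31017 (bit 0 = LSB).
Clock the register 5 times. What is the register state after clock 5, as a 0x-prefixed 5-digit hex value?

0x31880

reg_0 = 0x31017
clock 1: out=1, reg = 0x1880B
clock 2: out=1, reg = 0x8C405
clock 3: out=1, reg = 0xC6202
clock 4: out=0, reg = 0x63101
clock 5: out=1, reg = 0x31880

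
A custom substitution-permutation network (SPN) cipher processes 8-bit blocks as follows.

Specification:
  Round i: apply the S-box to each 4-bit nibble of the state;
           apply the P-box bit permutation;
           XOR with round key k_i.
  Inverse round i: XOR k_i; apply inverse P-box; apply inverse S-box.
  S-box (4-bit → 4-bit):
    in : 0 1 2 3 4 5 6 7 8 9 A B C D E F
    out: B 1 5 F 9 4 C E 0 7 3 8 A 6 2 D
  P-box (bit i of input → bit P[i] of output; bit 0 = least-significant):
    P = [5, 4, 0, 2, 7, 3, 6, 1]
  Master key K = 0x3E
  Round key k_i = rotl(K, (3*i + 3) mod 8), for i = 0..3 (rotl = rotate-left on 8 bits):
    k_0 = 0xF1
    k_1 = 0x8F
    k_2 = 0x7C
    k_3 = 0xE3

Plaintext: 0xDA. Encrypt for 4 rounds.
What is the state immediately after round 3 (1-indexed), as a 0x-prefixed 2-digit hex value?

0x6E

s_0 = plaintext = 0xDA
s_1 = Round(s_0, k_0) = 0x89
s_2 = Round(s_1, k_1) = 0xBE
s_3 = Round(s_2, k_2) = 0x6E
s_4 = Round(s_3, k_3) = 0xB1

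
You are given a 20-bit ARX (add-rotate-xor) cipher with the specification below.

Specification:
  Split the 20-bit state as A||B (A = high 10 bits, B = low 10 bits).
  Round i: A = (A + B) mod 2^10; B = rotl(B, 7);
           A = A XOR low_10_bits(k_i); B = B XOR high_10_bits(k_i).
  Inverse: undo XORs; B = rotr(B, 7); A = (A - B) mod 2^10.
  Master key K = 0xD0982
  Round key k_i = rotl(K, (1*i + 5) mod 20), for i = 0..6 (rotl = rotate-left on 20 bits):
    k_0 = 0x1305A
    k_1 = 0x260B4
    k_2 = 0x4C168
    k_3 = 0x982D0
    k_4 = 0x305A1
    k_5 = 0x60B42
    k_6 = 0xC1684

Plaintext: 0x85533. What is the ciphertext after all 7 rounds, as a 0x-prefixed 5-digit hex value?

0x79E06

s_0 = plaintext = 0x85533
s_1 = Round(s_0, k_0) = 0xC49EA
s_2 = Round(s_1, k_1) = 0x121A5
s_3 = Round(s_2, k_2) = 0x21784
s_4 = Round(s_3, k_3) = 0xB6410
s_5 = Round(s_4, k_4) = 0xD20C3
s_6 = Round(s_5, k_5) = 0xD241A
s_7 = Round(s_6, k_6) = 0x79E06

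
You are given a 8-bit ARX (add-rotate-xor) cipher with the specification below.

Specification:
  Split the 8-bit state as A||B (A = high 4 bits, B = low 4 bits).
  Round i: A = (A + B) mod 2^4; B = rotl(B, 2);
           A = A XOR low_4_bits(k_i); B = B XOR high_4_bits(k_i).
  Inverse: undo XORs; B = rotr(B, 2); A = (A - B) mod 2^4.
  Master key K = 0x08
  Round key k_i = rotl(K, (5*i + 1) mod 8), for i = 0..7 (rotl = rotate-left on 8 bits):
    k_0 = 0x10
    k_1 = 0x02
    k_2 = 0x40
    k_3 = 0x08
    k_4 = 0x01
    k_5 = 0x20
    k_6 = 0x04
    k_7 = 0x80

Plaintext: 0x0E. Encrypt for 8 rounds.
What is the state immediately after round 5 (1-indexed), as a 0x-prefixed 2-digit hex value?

s_0 = plaintext = 0x0E
s_1 = Round(s_0, k_0) = 0xEA
s_2 = Round(s_1, k_1) = 0xAA
s_3 = Round(s_2, k_2) = 0x4E
s_4 = Round(s_3, k_3) = 0xAB
s_5 = Round(s_4, k_4) = 0x4E
s_6 = Round(s_5, k_5) = 0x29
s_7 = Round(s_6, k_6) = 0xF6
s_8 = Round(s_7, k_7) = 0x51

0x4E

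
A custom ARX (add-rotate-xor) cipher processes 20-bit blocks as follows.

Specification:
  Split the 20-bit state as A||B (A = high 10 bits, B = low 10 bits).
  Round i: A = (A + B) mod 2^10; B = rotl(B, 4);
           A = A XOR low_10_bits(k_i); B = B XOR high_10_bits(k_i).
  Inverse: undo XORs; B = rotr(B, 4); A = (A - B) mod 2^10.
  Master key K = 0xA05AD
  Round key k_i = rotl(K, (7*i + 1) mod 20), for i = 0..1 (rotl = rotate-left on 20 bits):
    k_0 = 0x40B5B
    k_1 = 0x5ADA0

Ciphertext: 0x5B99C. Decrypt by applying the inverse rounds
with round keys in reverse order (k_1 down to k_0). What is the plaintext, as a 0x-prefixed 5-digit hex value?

s_0 = ciphertext = 0x5B99C
s_1 = InvRound(s_0, k_1) = 0xBFDCF
s_2 = InvRound(s_1, k_0) = 0x9634C

0x9634C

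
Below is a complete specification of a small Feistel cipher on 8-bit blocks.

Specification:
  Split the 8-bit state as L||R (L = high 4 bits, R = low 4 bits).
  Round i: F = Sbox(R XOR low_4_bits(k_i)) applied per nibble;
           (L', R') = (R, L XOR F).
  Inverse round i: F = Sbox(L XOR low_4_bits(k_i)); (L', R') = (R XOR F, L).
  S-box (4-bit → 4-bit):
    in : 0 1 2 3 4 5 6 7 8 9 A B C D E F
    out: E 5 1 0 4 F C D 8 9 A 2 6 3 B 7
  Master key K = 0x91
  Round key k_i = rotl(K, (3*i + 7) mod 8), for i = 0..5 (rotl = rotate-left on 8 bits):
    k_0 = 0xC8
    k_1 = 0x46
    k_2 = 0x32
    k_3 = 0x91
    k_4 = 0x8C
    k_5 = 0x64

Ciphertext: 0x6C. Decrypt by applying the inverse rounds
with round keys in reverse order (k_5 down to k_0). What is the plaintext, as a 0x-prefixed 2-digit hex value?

0xF7

s_0 = ciphertext = 0x6C
s_1 = InvRound(s_0, k_5) = 0xD6
s_2 = InvRound(s_1, k_4) = 0x3D
s_3 = InvRound(s_2, k_3) = 0xC3
s_4 = InvRound(s_3, k_2) = 0x8C
s_5 = InvRound(s_4, k_1) = 0x78
s_6 = InvRound(s_5, k_0) = 0xF7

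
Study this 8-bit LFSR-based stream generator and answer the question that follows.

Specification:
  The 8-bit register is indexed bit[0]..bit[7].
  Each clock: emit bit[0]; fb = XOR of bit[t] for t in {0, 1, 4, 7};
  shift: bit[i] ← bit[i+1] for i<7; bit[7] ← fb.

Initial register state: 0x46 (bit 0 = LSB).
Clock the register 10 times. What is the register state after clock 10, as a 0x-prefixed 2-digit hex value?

0x03

reg_0 = 0x46
clock 1: out=0, reg = 0xA3
clock 2: out=1, reg = 0xD1
clock 3: out=1, reg = 0xE8
clock 4: out=0, reg = 0xF4
clock 5: out=0, reg = 0x7A
clock 6: out=0, reg = 0x3D
clock 7: out=1, reg = 0x1E
clock 8: out=0, reg = 0x0F
clock 9: out=1, reg = 0x07
clock 10: out=1, reg = 0x03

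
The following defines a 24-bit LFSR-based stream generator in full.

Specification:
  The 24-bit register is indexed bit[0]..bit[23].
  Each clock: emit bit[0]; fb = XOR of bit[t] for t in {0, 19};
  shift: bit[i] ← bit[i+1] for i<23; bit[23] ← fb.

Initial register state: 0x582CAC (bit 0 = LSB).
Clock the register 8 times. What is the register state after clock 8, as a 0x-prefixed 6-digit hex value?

0x47582C

reg_0 = 0x582CAC
clock 1: out=0, reg = 0xAC1656
clock 2: out=0, reg = 0xD60B2B
clock 3: out=1, reg = 0xEB0595
clock 4: out=1, reg = 0x7582CA
clock 5: out=0, reg = 0x3AC165
clock 6: out=1, reg = 0x1D60B2
clock 7: out=0, reg = 0x8EB059
clock 8: out=1, reg = 0x47582C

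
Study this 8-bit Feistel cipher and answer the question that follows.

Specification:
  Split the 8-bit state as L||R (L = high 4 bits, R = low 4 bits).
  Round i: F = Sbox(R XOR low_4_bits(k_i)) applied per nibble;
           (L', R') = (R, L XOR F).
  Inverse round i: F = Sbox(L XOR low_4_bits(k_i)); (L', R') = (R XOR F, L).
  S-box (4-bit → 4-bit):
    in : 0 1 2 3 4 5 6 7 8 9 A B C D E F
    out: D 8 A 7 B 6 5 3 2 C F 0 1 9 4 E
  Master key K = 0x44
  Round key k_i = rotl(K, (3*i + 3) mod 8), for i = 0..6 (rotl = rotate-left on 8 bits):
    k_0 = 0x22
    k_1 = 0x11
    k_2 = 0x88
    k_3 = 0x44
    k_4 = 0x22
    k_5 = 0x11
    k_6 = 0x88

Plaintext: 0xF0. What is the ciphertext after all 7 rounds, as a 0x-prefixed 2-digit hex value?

0x42

s_0 = plaintext = 0xF0
s_1 = Round(s_0, k_0) = 0x05
s_2 = Round(s_1, k_1) = 0x5B
s_3 = Round(s_2, k_2) = 0xB2
s_4 = Round(s_3, k_3) = 0x2E
s_5 = Round(s_4, k_4) = 0xE3
s_6 = Round(s_5, k_5) = 0x34
s_7 = Round(s_6, k_6) = 0x42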